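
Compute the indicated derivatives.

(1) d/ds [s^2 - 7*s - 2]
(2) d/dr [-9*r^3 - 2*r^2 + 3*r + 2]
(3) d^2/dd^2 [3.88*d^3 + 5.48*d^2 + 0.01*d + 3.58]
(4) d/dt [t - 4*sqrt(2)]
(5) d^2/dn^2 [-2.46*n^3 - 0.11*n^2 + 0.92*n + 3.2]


(1) = 2*s - 7
(2) = -27*r^2 - 4*r + 3
(3) = 23.28*d + 10.96
(4) = 1
(5) = -14.76*n - 0.22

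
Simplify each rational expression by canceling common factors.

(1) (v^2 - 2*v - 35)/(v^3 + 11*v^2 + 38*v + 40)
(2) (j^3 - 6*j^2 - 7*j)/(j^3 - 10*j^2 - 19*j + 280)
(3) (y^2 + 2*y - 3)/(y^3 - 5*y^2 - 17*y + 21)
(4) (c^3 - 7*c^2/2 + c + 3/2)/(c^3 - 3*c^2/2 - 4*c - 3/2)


(1) = (v - 7)/(v^2 + 6*v + 8)
(2) = (j^2 + j)/(j^2 - 3*j - 40)
(3) = 1/(y - 7)
(4) = (c - 1)/(c + 1)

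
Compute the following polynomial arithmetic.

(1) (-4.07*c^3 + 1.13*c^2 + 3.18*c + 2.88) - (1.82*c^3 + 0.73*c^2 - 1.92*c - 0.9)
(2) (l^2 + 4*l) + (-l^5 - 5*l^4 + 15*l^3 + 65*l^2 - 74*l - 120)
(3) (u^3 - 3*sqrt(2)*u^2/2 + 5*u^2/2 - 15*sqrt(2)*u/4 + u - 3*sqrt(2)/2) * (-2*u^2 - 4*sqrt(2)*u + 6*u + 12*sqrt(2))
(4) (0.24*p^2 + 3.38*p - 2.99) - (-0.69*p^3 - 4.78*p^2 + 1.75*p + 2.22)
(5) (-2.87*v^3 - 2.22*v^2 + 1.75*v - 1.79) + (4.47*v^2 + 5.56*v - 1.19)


(1) = -5.89*c^3 + 0.4*c^2 + 5.1*c + 3.78
(2) = -l^5 - 5*l^4 + 15*l^3 + 66*l^2 - 70*l - 120
(3) = -2*u^5 - sqrt(2)*u^4 + u^4 + sqrt(2)*u^3/2 + 25*u^3 + 13*sqrt(2)*u^2/2 - 78*u + 3*sqrt(2)*u - 36
(4) = 0.69*p^3 + 5.02*p^2 + 1.63*p - 5.21
(5) = -2.87*v^3 + 2.25*v^2 + 7.31*v - 2.98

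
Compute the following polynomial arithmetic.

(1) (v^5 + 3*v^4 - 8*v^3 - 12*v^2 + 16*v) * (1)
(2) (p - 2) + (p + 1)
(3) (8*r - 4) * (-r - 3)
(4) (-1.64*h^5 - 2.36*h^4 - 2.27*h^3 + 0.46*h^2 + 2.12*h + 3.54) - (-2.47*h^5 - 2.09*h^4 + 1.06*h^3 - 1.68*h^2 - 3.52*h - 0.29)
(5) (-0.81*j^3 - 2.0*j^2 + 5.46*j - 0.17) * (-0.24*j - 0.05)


(1) = v^5 + 3*v^4 - 8*v^3 - 12*v^2 + 16*v
(2) = 2*p - 1
(3) = -8*r^2 - 20*r + 12
(4) = 0.83*h^5 - 0.27*h^4 - 3.33*h^3 + 2.14*h^2 + 5.64*h + 3.83
(5) = 0.1944*j^4 + 0.5205*j^3 - 1.2104*j^2 - 0.2322*j + 0.0085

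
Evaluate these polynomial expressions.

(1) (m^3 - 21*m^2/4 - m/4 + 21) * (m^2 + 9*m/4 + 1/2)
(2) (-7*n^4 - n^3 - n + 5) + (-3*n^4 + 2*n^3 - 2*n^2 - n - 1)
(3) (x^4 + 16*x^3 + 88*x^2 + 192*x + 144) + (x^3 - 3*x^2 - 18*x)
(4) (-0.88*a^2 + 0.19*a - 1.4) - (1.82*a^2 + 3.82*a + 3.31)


(1) = m^5 - 3*m^4 - 185*m^3/16 + 285*m^2/16 + 377*m/8 + 21/2
(2) = -10*n^4 + n^3 - 2*n^2 - 2*n + 4
(3) = x^4 + 17*x^3 + 85*x^2 + 174*x + 144
(4) = -2.7*a^2 - 3.63*a - 4.71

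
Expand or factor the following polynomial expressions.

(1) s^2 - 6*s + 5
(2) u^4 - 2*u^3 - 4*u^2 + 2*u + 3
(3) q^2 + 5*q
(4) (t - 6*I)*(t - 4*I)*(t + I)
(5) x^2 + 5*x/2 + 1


(1) = (s - 5)*(s - 1)
(2) = (u - 3)*(u - 1)*(u + 1)^2
(3) = q*(q + 5)
(4) = t^3 - 9*I*t^2 - 14*t - 24*I
(5) = (x + 1/2)*(x + 2)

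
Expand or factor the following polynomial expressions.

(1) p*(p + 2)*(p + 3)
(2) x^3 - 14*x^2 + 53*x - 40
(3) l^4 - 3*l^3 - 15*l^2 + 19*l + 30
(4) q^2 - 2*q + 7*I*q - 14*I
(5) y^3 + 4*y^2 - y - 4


(1) = p^3 + 5*p^2 + 6*p
(2) = (x - 8)*(x - 5)*(x - 1)
(3) = (l - 5)*(l - 2)*(l + 1)*(l + 3)
(4) = (q - 2)*(q + 7*I)
(5) = (y - 1)*(y + 1)*(y + 4)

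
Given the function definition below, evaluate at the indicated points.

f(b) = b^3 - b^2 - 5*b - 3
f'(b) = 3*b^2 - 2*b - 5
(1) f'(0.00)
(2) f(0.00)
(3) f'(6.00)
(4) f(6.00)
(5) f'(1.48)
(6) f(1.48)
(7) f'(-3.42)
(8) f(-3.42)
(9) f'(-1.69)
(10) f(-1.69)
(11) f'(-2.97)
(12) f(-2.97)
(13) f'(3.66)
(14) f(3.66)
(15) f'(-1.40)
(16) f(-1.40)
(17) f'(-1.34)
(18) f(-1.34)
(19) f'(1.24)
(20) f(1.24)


(1) = -5.00
(2) = -3.00
(3) = 91.00
(4) = 147.00
(5) = -1.39
(6) = -9.35
(7) = 36.93
(8) = -37.60
(9) = 6.95
(10) = -2.23
(11) = 27.40
(12) = -23.17
(13) = 27.87
(14) = 14.33
(15) = 3.68
(16) = -0.70
(17) = 3.07
(18) = -0.50
(19) = -2.87
(20) = -8.83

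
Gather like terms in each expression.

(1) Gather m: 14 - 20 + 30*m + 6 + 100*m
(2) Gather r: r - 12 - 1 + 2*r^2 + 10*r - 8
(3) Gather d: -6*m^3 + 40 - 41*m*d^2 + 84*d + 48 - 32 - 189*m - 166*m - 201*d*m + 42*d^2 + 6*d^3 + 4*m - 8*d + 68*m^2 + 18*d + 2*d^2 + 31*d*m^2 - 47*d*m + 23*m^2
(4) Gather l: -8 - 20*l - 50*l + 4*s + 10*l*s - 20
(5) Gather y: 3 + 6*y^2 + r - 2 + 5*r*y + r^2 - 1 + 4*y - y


(1) = 130*m
(2) = 2*r^2 + 11*r - 21
(3) = 6*d^3 + d^2*(44 - 41*m) + d*(31*m^2 - 248*m + 94) - 6*m^3 + 91*m^2 - 351*m + 56
(4) = l*(10*s - 70) + 4*s - 28
(5) = r^2 + r + 6*y^2 + y*(5*r + 3)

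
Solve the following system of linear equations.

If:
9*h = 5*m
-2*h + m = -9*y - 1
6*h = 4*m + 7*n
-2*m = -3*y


Then:
h = -5/53
m = -9/53
n = 6/371
y = -6/53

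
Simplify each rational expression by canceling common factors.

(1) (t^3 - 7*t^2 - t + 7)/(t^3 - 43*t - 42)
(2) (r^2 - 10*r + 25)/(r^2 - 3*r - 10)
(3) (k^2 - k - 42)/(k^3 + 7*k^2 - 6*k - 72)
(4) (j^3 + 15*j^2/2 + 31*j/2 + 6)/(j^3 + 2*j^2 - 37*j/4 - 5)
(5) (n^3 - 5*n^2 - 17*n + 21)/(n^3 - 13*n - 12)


(1) = (t - 1)/(t + 6)
(2) = (r - 5)/(r + 2)
(3) = (k - 7)/(k^2 + k - 12)
(4) = (2*j + 6)/(2*j - 5)
(5) = (n^2 - 8*n + 7)/(n^2 - 3*n - 4)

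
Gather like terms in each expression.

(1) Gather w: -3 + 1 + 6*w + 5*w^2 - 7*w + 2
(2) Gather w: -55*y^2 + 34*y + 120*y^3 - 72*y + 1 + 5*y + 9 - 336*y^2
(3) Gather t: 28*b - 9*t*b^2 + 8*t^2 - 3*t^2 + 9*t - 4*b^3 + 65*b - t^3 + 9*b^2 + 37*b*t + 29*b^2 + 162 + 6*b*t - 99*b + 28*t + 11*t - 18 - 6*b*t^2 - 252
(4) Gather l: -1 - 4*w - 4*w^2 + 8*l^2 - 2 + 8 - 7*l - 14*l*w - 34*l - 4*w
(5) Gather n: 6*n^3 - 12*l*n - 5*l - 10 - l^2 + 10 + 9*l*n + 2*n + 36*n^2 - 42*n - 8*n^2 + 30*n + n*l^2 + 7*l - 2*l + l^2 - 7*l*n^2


(1) = 5*w^2 - w
(2) = 120*y^3 - 391*y^2 - 33*y + 10
(3) = -4*b^3 + 38*b^2 - 6*b - t^3 + t^2*(5 - 6*b) + t*(-9*b^2 + 43*b + 48) - 108
(4) = 8*l^2 + l*(-14*w - 41) - 4*w^2 - 8*w + 5
(5) = 6*n^3 + n^2*(28 - 7*l) + n*(l^2 - 3*l - 10)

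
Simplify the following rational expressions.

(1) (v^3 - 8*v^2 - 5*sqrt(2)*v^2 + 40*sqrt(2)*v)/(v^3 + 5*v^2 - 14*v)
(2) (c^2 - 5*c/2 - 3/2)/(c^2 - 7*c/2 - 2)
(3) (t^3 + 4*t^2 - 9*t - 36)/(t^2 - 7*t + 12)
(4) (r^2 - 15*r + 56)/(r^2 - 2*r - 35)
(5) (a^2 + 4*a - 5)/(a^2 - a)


(1) = (v^2 + v*(-8 - 5*sqrt(2)) + 40*sqrt(2))/(v^2 + 5*v - 14)
(2) = (c - 3)/(c - 4)
(3) = (t^2 + 7*t + 12)/(t - 4)
(4) = (r - 8)/(r + 5)
(5) = (a + 5)/a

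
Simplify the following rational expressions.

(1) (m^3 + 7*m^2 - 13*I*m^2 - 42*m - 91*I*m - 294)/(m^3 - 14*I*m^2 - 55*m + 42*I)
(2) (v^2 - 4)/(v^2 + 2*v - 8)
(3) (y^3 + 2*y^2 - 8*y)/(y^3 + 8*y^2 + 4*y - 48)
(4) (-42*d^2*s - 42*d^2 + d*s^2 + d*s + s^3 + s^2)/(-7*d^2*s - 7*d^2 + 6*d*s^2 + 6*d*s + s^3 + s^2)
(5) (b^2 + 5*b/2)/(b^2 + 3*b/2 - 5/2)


(1) = (m + 7)/(m - I)
(2) = (v + 2)/(v + 4)
(3) = y/(y + 6)
(4) = (-6*d + s)/(-d + s)
(5) = b/(b - 1)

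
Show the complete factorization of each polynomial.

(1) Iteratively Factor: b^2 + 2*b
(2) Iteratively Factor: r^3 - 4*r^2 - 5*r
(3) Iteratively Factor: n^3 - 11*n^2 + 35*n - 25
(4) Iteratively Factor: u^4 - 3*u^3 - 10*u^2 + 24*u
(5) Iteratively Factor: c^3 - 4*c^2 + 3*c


(1) = (b)*(b + 2)
(2) = (r + 1)*(r^2 - 5*r) = (r - 5)*(r + 1)*(r)
(3) = (n - 5)*(n^2 - 6*n + 5) = (n - 5)^2*(n - 1)
(4) = (u - 4)*(u^3 + u^2 - 6*u) = (u - 4)*(u + 3)*(u^2 - 2*u) = (u - 4)*(u - 2)*(u + 3)*(u)
(5) = (c - 1)*(c^2 - 3*c) = c*(c - 1)*(c - 3)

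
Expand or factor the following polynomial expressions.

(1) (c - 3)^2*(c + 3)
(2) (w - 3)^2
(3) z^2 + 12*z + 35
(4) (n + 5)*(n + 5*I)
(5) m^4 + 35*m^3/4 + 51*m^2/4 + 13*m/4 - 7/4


(1) = c^3 - 3*c^2 - 9*c + 27
(2) = w^2 - 6*w + 9
(3) = (z + 5)*(z + 7)
(4) = n^2 + 5*n + 5*I*n + 25*I
(5) = (m - 1/4)*(m + 1)^2*(m + 7)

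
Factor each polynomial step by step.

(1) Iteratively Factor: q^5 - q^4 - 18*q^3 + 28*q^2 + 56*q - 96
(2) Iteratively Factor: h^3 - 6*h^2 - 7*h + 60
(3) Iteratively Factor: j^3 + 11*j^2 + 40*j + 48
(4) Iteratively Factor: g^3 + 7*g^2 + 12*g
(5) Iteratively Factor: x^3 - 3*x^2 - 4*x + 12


(1) = (q - 3)*(q^4 + 2*q^3 - 12*q^2 - 8*q + 32) = (q - 3)*(q + 2)*(q^3 - 12*q + 16) = (q - 3)*(q + 2)*(q + 4)*(q^2 - 4*q + 4) = (q - 3)*(q - 2)*(q + 2)*(q + 4)*(q - 2)
(2) = (h - 5)*(h^2 - h - 12) = (h - 5)*(h + 3)*(h - 4)
(3) = (j + 4)*(j^2 + 7*j + 12) = (j + 3)*(j + 4)*(j + 4)
(4) = (g + 3)*(g^2 + 4*g) = (g + 3)*(g + 4)*(g)
(5) = (x - 3)*(x^2 - 4) = (x - 3)*(x - 2)*(x + 2)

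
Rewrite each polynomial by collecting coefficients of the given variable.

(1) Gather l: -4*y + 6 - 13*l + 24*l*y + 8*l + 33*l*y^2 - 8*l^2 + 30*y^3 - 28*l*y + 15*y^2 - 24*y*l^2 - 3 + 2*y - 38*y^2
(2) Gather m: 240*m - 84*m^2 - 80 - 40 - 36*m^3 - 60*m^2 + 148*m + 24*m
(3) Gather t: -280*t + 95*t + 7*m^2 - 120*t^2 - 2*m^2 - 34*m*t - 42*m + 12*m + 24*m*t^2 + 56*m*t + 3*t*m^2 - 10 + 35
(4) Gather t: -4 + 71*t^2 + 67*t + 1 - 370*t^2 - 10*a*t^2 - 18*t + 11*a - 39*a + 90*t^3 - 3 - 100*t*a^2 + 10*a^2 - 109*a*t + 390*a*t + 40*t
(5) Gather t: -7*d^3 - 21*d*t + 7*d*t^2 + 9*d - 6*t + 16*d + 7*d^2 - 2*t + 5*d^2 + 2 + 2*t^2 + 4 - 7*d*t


(1) = l^2*(-24*y - 8) + l*(33*y^2 - 4*y - 5) + 30*y^3 - 23*y^2 - 2*y + 3
(2) = -36*m^3 - 144*m^2 + 412*m - 120
(3) = 5*m^2 - 30*m + t^2*(24*m - 120) + t*(3*m^2 + 22*m - 185) + 25
(4) = 10*a^2 - 28*a + 90*t^3 + t^2*(-10*a - 299) + t*(-100*a^2 + 281*a + 89) - 6
(5) = -7*d^3 + 12*d^2 + 25*d + t^2*(7*d + 2) + t*(-28*d - 8) + 6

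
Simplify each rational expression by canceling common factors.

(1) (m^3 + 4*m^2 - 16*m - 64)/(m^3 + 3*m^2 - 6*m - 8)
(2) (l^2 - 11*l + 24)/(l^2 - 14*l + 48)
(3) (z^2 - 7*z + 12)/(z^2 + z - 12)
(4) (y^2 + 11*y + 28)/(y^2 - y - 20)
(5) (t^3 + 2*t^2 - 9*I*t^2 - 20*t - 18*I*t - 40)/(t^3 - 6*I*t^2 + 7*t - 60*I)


(1) = (m^2 - 16)/(m^2 - m - 2)
(2) = (l - 3)/(l - 6)
(3) = (z - 4)/(z + 4)
(4) = (y + 7)/(y - 5)
(5) = (t + 2)/(t + 3*I)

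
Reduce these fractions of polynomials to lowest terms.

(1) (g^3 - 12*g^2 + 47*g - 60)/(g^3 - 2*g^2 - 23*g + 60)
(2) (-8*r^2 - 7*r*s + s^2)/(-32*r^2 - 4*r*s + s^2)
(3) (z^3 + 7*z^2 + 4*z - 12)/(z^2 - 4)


(1) = (g - 5)/(g + 5)
(2) = (r + s)/(4*r + s)
(3) = (z^2 + 5*z - 6)/(z - 2)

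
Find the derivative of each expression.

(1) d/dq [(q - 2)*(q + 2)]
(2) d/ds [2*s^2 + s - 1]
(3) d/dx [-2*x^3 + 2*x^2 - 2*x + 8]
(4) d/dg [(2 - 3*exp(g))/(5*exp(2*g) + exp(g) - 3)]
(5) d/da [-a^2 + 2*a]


(1) = 2*q
(2) = 4*s + 1
(3) = -6*x^2 + 4*x - 2
(4) = ((3*exp(g) - 2)*(10*exp(g) + 1) - 15*exp(2*g) - 3*exp(g) + 9)*exp(g)/(5*exp(2*g) + exp(g) - 3)^2
(5) = 2 - 2*a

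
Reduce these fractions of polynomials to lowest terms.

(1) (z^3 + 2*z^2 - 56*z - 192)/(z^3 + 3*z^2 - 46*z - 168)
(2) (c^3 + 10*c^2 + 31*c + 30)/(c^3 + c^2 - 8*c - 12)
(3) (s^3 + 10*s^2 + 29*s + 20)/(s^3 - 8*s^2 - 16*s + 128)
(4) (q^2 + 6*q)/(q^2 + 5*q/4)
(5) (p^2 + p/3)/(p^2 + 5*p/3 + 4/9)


(1) = (z - 8)/(z - 7)
(2) = (c^2 + 8*c + 15)/(c^2 - c - 6)
(3) = (s^2 + 6*s + 5)/(s^2 - 12*s + 32)
(4) = (4*q + 24)/(4*q + 5)
(5) = 3*p/(3*p + 4)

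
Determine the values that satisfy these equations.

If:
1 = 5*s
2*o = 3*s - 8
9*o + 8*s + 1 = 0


Then:
No Solution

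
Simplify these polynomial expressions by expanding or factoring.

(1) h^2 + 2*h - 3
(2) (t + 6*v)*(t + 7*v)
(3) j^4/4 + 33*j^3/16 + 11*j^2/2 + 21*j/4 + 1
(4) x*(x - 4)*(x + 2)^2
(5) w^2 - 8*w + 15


(1) = (h - 1)*(h + 3)
(2) = t^2 + 13*t*v + 42*v^2
(3) = (j/4 + 1)*(j + 1/4)*(j + 2)^2
(4) = x^4 - 12*x^2 - 16*x
(5) = (w - 5)*(w - 3)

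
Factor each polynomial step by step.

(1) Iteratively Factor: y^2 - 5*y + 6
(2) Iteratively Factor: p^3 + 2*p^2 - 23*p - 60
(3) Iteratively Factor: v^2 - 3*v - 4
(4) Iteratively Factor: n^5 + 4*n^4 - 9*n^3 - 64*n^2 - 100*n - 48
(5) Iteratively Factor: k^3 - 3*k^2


(1) = (y - 3)*(y - 2)
(2) = (p + 4)*(p^2 - 2*p - 15) = (p + 3)*(p + 4)*(p - 5)
(3) = (v - 4)*(v + 1)
(4) = (n + 1)*(n^4 + 3*n^3 - 12*n^2 - 52*n - 48) = (n + 1)*(n + 2)*(n^3 + n^2 - 14*n - 24) = (n - 4)*(n + 1)*(n + 2)*(n^2 + 5*n + 6) = (n - 4)*(n + 1)*(n + 2)*(n + 3)*(n + 2)
(5) = (k - 3)*(k^2) = k*(k - 3)*(k)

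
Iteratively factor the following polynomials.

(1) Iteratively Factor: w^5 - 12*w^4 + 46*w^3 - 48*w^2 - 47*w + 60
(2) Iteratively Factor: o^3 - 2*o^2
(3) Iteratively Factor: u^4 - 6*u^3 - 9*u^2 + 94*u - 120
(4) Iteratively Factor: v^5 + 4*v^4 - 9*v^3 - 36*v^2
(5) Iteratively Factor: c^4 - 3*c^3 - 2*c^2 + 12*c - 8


(1) = (w - 5)*(w^4 - 7*w^3 + 11*w^2 + 7*w - 12) = (w - 5)*(w - 3)*(w^3 - 4*w^2 - w + 4) = (w - 5)*(w - 3)*(w - 1)*(w^2 - 3*w - 4) = (w - 5)*(w - 3)*(w - 1)*(w + 1)*(w - 4)
(2) = (o - 2)*(o^2) = o*(o - 2)*(o)
(3) = (u - 5)*(u^3 - u^2 - 14*u + 24) = (u - 5)*(u + 4)*(u^2 - 5*u + 6) = (u - 5)*(u - 2)*(u + 4)*(u - 3)
(4) = (v + 3)*(v^4 + v^3 - 12*v^2) = (v - 3)*(v + 3)*(v^3 + 4*v^2) = v*(v - 3)*(v + 3)*(v^2 + 4*v) = v*(v - 3)*(v + 3)*(v + 4)*(v)
(5) = (c + 2)*(c^3 - 5*c^2 + 8*c - 4) = (c - 2)*(c + 2)*(c^2 - 3*c + 2) = (c - 2)^2*(c + 2)*(c - 1)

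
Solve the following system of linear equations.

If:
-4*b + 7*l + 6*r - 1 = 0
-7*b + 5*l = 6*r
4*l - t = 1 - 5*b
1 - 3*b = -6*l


Then:
b = -3/5
l = -7/15
r = 14/45
t = -88/15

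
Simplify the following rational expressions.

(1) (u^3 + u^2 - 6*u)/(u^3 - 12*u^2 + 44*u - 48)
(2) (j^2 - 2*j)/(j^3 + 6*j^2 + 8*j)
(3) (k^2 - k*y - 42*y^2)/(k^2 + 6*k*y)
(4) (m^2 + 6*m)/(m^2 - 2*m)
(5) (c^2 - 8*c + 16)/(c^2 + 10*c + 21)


(1) = (u^2 + 3*u)/(u^2 - 10*u + 24)
(2) = (j - 2)/(j^2 + 6*j + 8)
(3) = (k - 7*y)/k
(4) = (m + 6)/(m - 2)
(5) = (c^2 - 8*c + 16)/(c^2 + 10*c + 21)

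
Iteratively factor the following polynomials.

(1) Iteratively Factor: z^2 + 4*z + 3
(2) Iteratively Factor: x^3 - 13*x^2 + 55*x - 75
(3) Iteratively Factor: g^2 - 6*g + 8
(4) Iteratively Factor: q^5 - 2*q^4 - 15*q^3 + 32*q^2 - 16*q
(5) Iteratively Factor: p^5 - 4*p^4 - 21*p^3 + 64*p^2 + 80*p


(1) = (z + 3)*(z + 1)
(2) = (x - 5)*(x^2 - 8*x + 15) = (x - 5)^2*(x - 3)
(3) = (g - 2)*(g - 4)
(4) = (q)*(q^4 - 2*q^3 - 15*q^2 + 32*q - 16) = q*(q - 1)*(q^3 - q^2 - 16*q + 16) = q*(q - 4)*(q - 1)*(q^2 + 3*q - 4) = q*(q - 4)*(q - 1)^2*(q + 4)
(5) = (p - 5)*(p^4 + p^3 - 16*p^2 - 16*p) = (p - 5)*(p - 4)*(p^3 + 5*p^2 + 4*p) = (p - 5)*(p - 4)*(p + 4)*(p^2 + p) = p*(p - 5)*(p - 4)*(p + 4)*(p + 1)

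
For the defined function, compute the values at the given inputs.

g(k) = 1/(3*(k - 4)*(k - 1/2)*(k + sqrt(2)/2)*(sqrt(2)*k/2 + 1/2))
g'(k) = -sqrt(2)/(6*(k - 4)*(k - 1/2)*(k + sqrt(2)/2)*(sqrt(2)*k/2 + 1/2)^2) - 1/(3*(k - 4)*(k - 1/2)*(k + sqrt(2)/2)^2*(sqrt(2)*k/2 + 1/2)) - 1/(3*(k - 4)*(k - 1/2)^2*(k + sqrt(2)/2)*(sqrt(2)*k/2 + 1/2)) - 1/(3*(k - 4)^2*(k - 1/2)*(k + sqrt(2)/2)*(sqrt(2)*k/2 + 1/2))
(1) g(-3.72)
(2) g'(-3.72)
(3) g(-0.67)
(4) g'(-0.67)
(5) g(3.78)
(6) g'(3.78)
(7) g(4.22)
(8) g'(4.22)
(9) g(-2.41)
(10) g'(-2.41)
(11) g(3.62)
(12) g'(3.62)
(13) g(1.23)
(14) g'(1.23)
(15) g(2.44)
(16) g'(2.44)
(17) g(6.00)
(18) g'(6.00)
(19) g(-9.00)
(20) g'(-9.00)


(1) = 0.00
(2) = 0.00
(3) = 62.66
(4) = -3310.26
(5) = -0.03
(6) = -0.12
(7) = 0.02
(8) = -0.12
(9) = 0.01
(10) = 0.01
(11) = -0.02
(12) = -0.04
(13) = -0.06
(14) = 0.13
(15) = -0.02
(16) = 0.01
(17) = 0.00
(18) = -0.00
(19) = 0.00
(20) = 0.00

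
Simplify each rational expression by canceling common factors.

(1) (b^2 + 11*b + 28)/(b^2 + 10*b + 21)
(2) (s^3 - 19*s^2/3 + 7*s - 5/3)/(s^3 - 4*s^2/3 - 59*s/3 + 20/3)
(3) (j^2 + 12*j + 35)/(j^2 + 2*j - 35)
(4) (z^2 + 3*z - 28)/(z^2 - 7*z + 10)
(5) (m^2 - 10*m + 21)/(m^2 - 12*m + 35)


(1) = (b + 4)/(b + 3)
(2) = (s - 1)/(s + 4)
(3) = (j + 5)/(j - 5)
(4) = (z^2 + 3*z - 28)/(z^2 - 7*z + 10)
(5) = (m - 3)/(m - 5)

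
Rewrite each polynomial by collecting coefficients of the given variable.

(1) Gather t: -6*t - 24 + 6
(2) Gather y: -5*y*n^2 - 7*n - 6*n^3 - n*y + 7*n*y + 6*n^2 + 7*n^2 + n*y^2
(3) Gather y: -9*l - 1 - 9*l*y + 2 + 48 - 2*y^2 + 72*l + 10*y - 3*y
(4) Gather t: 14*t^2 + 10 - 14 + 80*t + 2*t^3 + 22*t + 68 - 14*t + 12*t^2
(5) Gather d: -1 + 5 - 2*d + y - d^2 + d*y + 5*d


(1) = -6*t - 18
(2) = -6*n^3 + 13*n^2 + n*y^2 - 7*n + y*(-5*n^2 + 6*n)
(3) = 63*l - 2*y^2 + y*(7 - 9*l) + 49
(4) = 2*t^3 + 26*t^2 + 88*t + 64
(5) = -d^2 + d*(y + 3) + y + 4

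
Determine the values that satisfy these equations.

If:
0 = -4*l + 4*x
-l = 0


Then:
l = 0
x = 0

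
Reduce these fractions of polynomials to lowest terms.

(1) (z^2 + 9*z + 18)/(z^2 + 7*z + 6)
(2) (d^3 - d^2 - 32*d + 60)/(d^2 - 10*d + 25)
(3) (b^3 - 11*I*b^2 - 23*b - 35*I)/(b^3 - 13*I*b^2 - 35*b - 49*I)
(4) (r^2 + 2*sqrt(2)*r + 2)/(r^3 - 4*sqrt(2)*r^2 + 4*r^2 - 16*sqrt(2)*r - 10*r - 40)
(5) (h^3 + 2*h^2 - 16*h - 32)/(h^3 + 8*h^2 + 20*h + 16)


(1) = (z + 3)/(z + 1)
(2) = (d^2 + 4*d - 12)/(d - 5)
(3) = (b - 5*I)/(b - 7*I)
(4) = (r + sqrt(2))/(r^2 + r*(4 - 5*sqrt(2)) - 20*sqrt(2))
(5) = (h - 4)/(h + 2)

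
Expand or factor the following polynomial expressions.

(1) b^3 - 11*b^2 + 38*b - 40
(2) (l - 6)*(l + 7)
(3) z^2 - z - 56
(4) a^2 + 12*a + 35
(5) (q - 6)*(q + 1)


(1) = (b - 5)*(b - 4)*(b - 2)
(2) = l^2 + l - 42
(3) = (z - 8)*(z + 7)
(4) = (a + 5)*(a + 7)
(5) = q^2 - 5*q - 6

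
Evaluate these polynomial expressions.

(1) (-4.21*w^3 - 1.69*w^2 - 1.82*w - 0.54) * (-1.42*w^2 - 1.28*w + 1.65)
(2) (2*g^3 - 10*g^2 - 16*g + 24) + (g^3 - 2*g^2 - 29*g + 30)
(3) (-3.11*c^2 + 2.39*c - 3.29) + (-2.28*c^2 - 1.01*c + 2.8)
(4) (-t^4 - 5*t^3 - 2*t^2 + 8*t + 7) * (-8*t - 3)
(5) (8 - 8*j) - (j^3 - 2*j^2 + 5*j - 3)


(1) = 5.9782*w^5 + 7.7886*w^4 - 2.1989*w^3 + 0.3079*w^2 - 2.3118*w - 0.891
(2) = 3*g^3 - 12*g^2 - 45*g + 54
(3) = -5.39*c^2 + 1.38*c - 0.49
(4) = 8*t^5 + 43*t^4 + 31*t^3 - 58*t^2 - 80*t - 21
(5) = -j^3 + 2*j^2 - 13*j + 11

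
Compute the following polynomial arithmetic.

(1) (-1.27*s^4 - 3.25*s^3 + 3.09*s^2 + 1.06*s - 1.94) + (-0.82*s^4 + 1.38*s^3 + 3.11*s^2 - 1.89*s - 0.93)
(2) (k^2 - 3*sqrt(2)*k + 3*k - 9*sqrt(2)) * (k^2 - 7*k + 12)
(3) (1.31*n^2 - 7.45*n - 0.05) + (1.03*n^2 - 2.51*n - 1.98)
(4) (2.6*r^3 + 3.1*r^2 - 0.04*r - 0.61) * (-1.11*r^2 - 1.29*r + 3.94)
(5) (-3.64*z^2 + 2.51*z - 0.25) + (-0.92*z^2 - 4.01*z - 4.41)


(1) = -2.09*s^4 - 1.87*s^3 + 6.2*s^2 - 0.83*s - 2.87
(2) = k^4 - 3*sqrt(2)*k^3 - 4*k^3 - 9*k^2 + 12*sqrt(2)*k^2 + 36*k + 27*sqrt(2)*k - 108*sqrt(2)
(3) = 2.34*n^2 - 9.96*n - 2.03
(4) = -2.886*r^5 - 6.795*r^4 + 6.2894*r^3 + 12.9427*r^2 + 0.6293*r - 2.4034
(5) = -4.56*z^2 - 1.5*z - 4.66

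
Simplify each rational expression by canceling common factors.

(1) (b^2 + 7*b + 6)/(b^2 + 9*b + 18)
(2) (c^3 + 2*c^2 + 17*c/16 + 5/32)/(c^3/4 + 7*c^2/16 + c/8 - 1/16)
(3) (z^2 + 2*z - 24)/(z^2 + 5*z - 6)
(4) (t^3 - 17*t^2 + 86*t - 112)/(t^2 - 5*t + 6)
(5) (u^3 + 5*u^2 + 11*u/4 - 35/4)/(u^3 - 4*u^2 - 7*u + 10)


(1) = (b + 1)/(b + 3)
(2) = (32*c^3 + 64*c^2 + 34*c + 5)/(8*c^3 + 14*c^2 + 4*c - 2)
(3) = (z - 4)/(z - 1)
(4) = (t^2 - 15*t + 56)/(t - 3)
(5) = (4*u^2 + 24*u + 35)/(4*u^2 - 12*u - 40)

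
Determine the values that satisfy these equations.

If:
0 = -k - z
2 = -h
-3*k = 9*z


Then:
h = -2
k = 0
z = 0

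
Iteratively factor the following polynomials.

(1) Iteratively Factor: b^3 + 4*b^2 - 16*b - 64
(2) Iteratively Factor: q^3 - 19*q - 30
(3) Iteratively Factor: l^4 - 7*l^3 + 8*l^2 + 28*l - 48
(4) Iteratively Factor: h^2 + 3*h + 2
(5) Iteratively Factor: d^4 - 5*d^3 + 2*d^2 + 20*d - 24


(1) = (b - 4)*(b^2 + 8*b + 16) = (b - 4)*(b + 4)*(b + 4)
(2) = (q + 2)*(q^2 - 2*q - 15) = (q + 2)*(q + 3)*(q - 5)
(3) = (l - 2)*(l^3 - 5*l^2 - 2*l + 24) = (l - 2)*(l + 2)*(l^2 - 7*l + 12) = (l - 4)*(l - 2)*(l + 2)*(l - 3)
(4) = (h + 1)*(h + 2)
(5) = (d - 2)*(d^3 - 3*d^2 - 4*d + 12) = (d - 2)^2*(d^2 - d - 6) = (d - 3)*(d - 2)^2*(d + 2)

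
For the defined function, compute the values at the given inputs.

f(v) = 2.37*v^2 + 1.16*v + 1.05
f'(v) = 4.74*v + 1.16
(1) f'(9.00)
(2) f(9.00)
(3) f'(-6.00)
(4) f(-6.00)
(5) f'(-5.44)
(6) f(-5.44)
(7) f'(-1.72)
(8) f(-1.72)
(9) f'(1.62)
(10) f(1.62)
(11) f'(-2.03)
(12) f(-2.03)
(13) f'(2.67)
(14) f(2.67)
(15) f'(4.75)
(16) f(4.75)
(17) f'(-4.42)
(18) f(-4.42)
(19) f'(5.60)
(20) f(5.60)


(1) = 43.82
(2) = 203.46
(3) = -27.28
(4) = 79.41
(5) = -24.63
(6) = 64.88
(7) = -6.99
(8) = 6.07
(9) = 8.84
(10) = 9.15
(11) = -8.46
(12) = 8.46
(13) = 13.82
(14) = 21.04
(15) = 23.68
(16) = 60.03
(17) = -19.79
(18) = 42.22
(19) = 27.70
(20) = 81.87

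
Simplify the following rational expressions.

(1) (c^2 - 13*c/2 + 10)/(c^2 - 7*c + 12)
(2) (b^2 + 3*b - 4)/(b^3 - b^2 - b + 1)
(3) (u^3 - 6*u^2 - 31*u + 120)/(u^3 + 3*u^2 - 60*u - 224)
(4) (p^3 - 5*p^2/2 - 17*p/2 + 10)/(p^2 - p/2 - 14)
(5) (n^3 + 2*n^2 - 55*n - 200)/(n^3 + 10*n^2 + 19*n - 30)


(1) = (2*c - 5)/(2*c - 6)
(2) = (b + 4)/(b^2 - 1)
(3) = (u^2 + 2*u - 15)/(u^2 + 11*u + 28)
(4) = (2*p^2 + 3*p - 5)/(2*p + 7)
(5) = (n^2 - 3*n - 40)/(n^2 + 5*n - 6)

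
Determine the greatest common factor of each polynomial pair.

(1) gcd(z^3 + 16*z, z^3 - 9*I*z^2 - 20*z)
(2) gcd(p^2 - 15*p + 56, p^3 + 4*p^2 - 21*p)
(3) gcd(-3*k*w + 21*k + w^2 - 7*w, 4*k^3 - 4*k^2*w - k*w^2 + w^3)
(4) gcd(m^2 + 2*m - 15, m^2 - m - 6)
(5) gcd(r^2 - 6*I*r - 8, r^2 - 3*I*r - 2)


(1) = gcd(z*(z - 4*I)*(z + 4*I), z*(z - 5*I)*(z - 4*I)) = z^2 - 4*I*z
(2) = gcd((p - 8)*(p - 7), p*(p - 3)*(p + 7)) = 1
(3) = 1
(4) = gcd((m - 3)*(m + 5), (m - 3)*(m + 2)) = m - 3
(5) = r - 2*I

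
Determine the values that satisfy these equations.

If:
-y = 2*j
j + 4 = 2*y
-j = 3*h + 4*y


Then:
h = -28/15
j = -4/5
y = 8/5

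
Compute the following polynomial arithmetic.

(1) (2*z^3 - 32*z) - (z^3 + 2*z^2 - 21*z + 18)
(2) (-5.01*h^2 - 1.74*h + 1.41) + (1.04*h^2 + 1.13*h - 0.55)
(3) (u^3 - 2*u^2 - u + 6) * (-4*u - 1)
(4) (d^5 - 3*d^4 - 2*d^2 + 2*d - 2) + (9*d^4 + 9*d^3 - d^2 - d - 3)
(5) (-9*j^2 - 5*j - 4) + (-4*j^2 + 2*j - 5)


(1) = z^3 - 2*z^2 - 11*z - 18
(2) = -3.97*h^2 - 0.61*h + 0.86
(3) = -4*u^4 + 7*u^3 + 6*u^2 - 23*u - 6
(4) = d^5 + 6*d^4 + 9*d^3 - 3*d^2 + d - 5
(5) = -13*j^2 - 3*j - 9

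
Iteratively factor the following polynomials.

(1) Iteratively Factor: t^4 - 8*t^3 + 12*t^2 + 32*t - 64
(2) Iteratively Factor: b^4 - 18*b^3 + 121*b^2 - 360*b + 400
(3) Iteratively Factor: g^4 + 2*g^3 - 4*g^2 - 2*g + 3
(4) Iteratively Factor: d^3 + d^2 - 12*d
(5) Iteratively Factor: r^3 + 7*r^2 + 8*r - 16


(1) = (t - 4)*(t^3 - 4*t^2 - 4*t + 16) = (t - 4)*(t - 2)*(t^2 - 2*t - 8) = (t - 4)^2*(t - 2)*(t + 2)
(2) = (b - 4)*(b^3 - 14*b^2 + 65*b - 100) = (b - 4)^2*(b^2 - 10*b + 25) = (b - 5)*(b - 4)^2*(b - 5)
(3) = (g + 3)*(g^3 - g^2 - g + 1) = (g - 1)*(g + 3)*(g^2 - 1) = (g - 1)*(g + 1)*(g + 3)*(g - 1)
(4) = (d)*(d^2 + d - 12) = d*(d + 4)*(d - 3)
(5) = (r + 4)*(r^2 + 3*r - 4) = (r + 4)^2*(r - 1)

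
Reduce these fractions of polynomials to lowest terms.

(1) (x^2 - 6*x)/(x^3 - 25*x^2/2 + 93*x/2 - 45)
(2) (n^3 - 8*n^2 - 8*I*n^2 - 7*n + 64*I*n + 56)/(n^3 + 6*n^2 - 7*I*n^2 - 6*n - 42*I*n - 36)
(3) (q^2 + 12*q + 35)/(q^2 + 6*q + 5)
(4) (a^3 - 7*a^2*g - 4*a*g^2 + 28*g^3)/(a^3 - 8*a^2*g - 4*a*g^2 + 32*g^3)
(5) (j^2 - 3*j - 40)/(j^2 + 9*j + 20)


(1) = 2*x/(2*x^2 - 13*x + 15)
(2) = (n^2 + n*(-8 - 7*I) + 56*I)/(n^2 + n*(6 - 6*I) - 36*I)
(3) = (q + 7)/(q + 1)
(4) = (a - 7*g)/(a - 8*g)
(5) = (j - 8)/(j + 4)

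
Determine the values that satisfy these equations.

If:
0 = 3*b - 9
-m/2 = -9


Then:
b = 3
m = 18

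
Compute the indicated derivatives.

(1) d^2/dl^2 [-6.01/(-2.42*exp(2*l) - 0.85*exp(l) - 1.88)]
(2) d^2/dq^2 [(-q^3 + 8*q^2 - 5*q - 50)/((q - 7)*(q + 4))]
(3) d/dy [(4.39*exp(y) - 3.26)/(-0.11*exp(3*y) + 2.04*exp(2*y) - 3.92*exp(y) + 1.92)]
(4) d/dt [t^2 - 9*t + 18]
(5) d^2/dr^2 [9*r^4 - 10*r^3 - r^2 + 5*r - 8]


(1) = (6.01*(4.84*exp(l) + 0.85)*(9.68*exp(l) + 1.7)*exp(l) - (58.1768*exp(l) + 5.1085)*(2.42*exp(2*l) + 0.85*exp(l) + 1.88))*exp(l)/(2.42*exp(2*l) + 0.85*exp(l) + 1.88)^3
(2) = 36*(-q^3 + 15*q^2 - 129*q + 269)/(q^6 - 9*q^5 - 57*q^4 + 477*q^3 + 1596*q^2 - 7056*q - 21952)
(3) = (0.9658*exp(3*y) - 10.0314*exp(2*y) + 13.3008*exp(y) - 4.3504)*exp(y)/(0.0121*exp(6*y) - 0.4488*exp(5*y) + 5.024*exp(4*y) - 16.416*exp(3*y) + 23.2*exp(2*y) - 15.0528*exp(y) + 3.6864)
(4) = 2*t - 9
(5) = 108*r^2 - 60*r - 2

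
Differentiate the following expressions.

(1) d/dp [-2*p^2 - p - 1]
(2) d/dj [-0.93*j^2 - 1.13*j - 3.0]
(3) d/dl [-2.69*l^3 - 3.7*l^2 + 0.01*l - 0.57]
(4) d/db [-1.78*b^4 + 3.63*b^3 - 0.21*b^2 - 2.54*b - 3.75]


(1) = -4*p - 1
(2) = -1.86*j - 1.13
(3) = -8.07*l^2 - 7.4*l + 0.01
(4) = -7.12*b^3 + 10.89*b^2 - 0.42*b - 2.54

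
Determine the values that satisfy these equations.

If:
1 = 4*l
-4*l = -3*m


Then:
l = 1/4
m = 1/3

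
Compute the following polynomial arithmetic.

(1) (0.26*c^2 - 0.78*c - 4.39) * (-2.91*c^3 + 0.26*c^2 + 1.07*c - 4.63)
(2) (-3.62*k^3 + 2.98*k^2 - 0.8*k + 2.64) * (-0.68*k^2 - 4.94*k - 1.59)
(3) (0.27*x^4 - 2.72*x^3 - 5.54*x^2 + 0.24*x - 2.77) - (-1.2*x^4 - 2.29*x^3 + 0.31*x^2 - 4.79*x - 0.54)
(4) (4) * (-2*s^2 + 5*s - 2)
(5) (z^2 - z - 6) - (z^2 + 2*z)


(1) = -0.7566*c^5 + 2.3374*c^4 + 12.8503*c^3 - 3.1798*c^2 - 1.0859*c + 20.3257
(2) = 2.4616*k^5 + 15.8564*k^4 - 8.4214*k^3 - 2.5814*k^2 - 11.7696*k - 4.1976
(3) = 1.47*x^4 - 0.43*x^3 - 5.85*x^2 + 5.03*x - 2.23
(4) = -8*s^2 + 20*s - 8
(5) = -3*z - 6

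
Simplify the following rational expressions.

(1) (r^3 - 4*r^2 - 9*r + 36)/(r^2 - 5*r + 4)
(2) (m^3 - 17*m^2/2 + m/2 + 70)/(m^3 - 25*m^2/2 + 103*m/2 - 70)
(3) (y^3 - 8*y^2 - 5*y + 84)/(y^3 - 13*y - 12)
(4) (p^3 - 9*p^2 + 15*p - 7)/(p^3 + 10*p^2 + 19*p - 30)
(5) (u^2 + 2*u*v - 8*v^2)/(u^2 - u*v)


(1) = (r^2 - 9)/(r - 1)
(2) = (2*m^2 - 9*m - 35)/(2*m^2 - 17*m + 35)
(3) = (y - 7)/(y + 1)
(4) = (p^2 - 8*p + 7)/(p^2 + 11*p + 30)
(5) = (u^2 + 2*u*v - 8*v^2)/(u^2 - u*v)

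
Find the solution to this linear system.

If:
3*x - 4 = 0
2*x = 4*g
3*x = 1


Then:
No Solution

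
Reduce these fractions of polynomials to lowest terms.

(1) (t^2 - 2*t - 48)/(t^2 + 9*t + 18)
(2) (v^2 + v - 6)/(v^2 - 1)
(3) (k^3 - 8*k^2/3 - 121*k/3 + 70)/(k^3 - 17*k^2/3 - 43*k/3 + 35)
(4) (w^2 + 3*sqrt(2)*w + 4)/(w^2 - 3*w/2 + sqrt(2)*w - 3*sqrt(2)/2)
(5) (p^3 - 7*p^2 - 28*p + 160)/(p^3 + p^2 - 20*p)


(1) = (t - 8)/(t + 3)
(2) = (v^2 + v - 6)/(v^2 - 1)
(3) = (k + 6)/(k + 3)
(4) = (2*w + 4*sqrt(2))/(2*w - 3)
(5) = (p - 8)/p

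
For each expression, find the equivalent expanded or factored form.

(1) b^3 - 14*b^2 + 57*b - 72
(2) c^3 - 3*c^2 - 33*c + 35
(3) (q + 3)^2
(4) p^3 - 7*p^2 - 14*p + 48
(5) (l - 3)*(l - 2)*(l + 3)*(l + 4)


(1) = (b - 8)*(b - 3)^2
(2) = (c - 7)*(c - 1)*(c + 5)
(3) = q^2 + 6*q + 9
(4) = (p - 8)*(p - 2)*(p + 3)
(5) = l^4 + 2*l^3 - 17*l^2 - 18*l + 72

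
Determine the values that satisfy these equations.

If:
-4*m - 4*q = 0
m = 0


Then:
m = 0
q = 0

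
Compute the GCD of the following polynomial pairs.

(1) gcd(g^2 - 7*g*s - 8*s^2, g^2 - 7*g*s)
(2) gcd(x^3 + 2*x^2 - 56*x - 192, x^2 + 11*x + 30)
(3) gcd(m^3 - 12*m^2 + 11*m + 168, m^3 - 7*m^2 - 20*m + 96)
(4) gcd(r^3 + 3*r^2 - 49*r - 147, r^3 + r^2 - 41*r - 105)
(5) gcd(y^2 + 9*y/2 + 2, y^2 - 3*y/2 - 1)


(1) = 1
(2) = x + 6
(3) = gcd((m - 8)*(m - 7)*(m + 3), (m - 8)*(m - 3)*(m + 4)) = m - 8
(4) = gcd((r - 7)*(r + 3)*(r + 7), (r - 7)*(r + 3)*(r + 5)) = r^2 - 4*r - 21
(5) = gcd((y + 1/2)*(y + 4), (y - 2)*(y + 1/2)) = y + 1/2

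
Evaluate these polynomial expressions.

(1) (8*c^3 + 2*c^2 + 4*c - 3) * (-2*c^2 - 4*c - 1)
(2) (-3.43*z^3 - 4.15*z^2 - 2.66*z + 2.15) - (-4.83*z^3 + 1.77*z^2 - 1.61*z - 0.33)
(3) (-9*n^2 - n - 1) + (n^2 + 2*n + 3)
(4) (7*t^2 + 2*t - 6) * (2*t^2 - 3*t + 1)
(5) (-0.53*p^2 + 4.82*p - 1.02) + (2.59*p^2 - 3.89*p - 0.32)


(1) = -16*c^5 - 36*c^4 - 24*c^3 - 12*c^2 + 8*c + 3
(2) = 1.4*z^3 - 5.92*z^2 - 1.05*z + 2.48
(3) = -8*n^2 + n + 2
(4) = 14*t^4 - 17*t^3 - 11*t^2 + 20*t - 6
(5) = 2.06*p^2 + 0.93*p - 1.34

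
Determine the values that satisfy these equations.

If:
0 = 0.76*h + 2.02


Then:
h = -2.66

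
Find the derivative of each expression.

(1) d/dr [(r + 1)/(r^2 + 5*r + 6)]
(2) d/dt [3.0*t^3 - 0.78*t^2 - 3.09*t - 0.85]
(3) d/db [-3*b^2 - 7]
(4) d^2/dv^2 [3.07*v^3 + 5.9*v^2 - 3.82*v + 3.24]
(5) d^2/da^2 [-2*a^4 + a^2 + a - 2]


(1) = (r^2 + 5*r - (r + 1)*(2*r + 5) + 6)/(r^2 + 5*r + 6)^2
(2) = 9.0*t^2 - 1.56*t - 3.09
(3) = -6*b
(4) = 18.42*v + 11.8
(5) = 2 - 24*a^2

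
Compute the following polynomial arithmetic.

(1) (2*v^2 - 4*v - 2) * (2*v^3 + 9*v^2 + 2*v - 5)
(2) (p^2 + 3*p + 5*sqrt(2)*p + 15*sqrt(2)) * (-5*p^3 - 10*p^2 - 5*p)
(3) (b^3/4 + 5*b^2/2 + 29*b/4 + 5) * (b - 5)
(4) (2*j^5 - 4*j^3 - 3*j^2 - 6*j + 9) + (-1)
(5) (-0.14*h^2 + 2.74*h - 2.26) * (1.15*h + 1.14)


(1) = 4*v^5 + 10*v^4 - 36*v^3 - 36*v^2 + 16*v + 10
(2) = -5*p^5 - 25*sqrt(2)*p^4 - 25*p^4 - 125*sqrt(2)*p^3 - 35*p^3 - 175*sqrt(2)*p^2 - 15*p^2 - 75*sqrt(2)*p
(3) = b^4/4 + 5*b^3/4 - 21*b^2/4 - 125*b/4 - 25
(4) = 2*j^5 - 4*j^3 - 3*j^2 - 6*j + 8
(5) = -0.161*h^3 + 2.9914*h^2 + 0.5246*h - 2.5764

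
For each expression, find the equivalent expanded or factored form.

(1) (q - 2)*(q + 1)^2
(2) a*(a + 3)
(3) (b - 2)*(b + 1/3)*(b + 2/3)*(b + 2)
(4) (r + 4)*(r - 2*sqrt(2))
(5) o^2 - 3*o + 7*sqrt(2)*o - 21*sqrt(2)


(1) = q^3 - 3*q - 2
(2) = a^2 + 3*a
(3) = b^4 + b^3 - 34*b^2/9 - 4*b - 8/9
(4) = r^2 - 2*sqrt(2)*r + 4*r - 8*sqrt(2)
(5) = (o - 3)*(o + 7*sqrt(2))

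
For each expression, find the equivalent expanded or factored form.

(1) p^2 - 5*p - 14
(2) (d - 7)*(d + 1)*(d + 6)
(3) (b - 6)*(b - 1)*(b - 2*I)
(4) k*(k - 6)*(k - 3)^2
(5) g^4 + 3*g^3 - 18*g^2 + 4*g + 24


(1) = (p - 7)*(p + 2)
(2) = d^3 - 43*d - 42
(3) = b^3 - 7*b^2 - 2*I*b^2 + 6*b + 14*I*b - 12*I
(4) = k^4 - 12*k^3 + 45*k^2 - 54*k
(5) = (g - 2)^2*(g + 1)*(g + 6)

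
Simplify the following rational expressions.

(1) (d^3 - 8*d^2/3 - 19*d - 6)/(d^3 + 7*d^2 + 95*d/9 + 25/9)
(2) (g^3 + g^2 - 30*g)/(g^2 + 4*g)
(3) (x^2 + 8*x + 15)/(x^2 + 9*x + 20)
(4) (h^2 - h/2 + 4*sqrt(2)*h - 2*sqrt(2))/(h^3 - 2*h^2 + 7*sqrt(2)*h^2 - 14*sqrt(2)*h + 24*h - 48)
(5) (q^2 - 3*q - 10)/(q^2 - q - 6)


(1) = (3*d^2 - 9*d - 54)/(3*d^2 + 20*d + 25)
(2) = (g^2 + g - 30)/(g + 4)
(3) = (x + 3)/(x + 4)
(4) = (2*h - 1)/(2*h^2 + h*(-4 + 6*sqrt(2)) - 12*sqrt(2))
(5) = (q - 5)/(q - 3)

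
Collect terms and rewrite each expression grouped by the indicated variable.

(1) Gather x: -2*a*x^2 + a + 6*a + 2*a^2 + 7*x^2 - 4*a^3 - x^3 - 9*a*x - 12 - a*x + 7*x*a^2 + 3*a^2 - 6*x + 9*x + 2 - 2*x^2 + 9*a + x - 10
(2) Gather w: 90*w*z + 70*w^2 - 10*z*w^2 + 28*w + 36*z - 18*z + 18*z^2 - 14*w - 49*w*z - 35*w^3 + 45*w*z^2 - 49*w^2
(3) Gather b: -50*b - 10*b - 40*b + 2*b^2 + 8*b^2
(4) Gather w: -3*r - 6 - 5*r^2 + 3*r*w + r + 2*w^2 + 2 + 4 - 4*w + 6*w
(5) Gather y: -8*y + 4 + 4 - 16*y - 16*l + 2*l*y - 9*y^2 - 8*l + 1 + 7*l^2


(1) = -4*a^3 + 5*a^2 + 16*a - x^3 + x^2*(5 - 2*a) + x*(7*a^2 - 10*a + 4) - 20
(2) = -35*w^3 + w^2*(21 - 10*z) + w*(45*z^2 + 41*z + 14) + 18*z^2 + 18*z
(3) = 10*b^2 - 100*b
(4) = -5*r^2 - 2*r + 2*w^2 + w*(3*r + 2)
(5) = 7*l^2 - 24*l - 9*y^2 + y*(2*l - 24) + 9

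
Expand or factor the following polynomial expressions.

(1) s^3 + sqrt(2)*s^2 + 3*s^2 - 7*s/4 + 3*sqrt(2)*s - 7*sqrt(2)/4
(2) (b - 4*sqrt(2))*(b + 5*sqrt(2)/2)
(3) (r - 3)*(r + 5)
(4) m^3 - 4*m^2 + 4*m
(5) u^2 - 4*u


(1) = (s - 1/2)*(s + 7/2)*(s + sqrt(2))
(2) = b^2 - 3*sqrt(2)*b/2 - 20
(3) = r^2 + 2*r - 15
(4) = m*(m - 2)^2
(5) = u*(u - 4)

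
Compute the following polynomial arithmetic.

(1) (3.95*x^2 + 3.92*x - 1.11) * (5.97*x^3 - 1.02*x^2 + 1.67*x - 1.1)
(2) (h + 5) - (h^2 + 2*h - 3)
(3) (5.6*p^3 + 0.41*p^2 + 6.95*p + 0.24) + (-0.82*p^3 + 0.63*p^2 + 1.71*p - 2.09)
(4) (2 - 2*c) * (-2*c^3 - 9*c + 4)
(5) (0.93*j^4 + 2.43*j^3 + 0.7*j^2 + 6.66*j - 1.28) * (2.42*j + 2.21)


(1) = 23.5815*x^5 + 19.3734*x^4 - 4.0286*x^3 + 3.3336*x^2 - 6.1657*x + 1.221
(2) = -h^2 - h + 8
(3) = 4.78*p^3 + 1.04*p^2 + 8.66*p - 1.85
(4) = 4*c^4 - 4*c^3 + 18*c^2 - 26*c + 8
(5) = 2.2506*j^5 + 7.9359*j^4 + 7.0643*j^3 + 17.6642*j^2 + 11.621*j - 2.8288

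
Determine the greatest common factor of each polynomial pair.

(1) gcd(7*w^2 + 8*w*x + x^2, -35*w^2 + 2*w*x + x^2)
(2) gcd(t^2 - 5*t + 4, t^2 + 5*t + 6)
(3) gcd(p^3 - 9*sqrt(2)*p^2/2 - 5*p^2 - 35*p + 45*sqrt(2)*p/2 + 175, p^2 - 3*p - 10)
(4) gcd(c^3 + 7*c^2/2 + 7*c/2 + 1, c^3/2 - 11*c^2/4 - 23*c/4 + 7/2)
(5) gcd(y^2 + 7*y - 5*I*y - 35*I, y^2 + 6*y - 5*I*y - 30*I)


(1) = gcd((w + x)*(7*w + x), (-5*w + x)*(7*w + x)) = 7*w + x
(2) = 1
(3) = p - 5
(4) = c + 2
(5) = y - 5*I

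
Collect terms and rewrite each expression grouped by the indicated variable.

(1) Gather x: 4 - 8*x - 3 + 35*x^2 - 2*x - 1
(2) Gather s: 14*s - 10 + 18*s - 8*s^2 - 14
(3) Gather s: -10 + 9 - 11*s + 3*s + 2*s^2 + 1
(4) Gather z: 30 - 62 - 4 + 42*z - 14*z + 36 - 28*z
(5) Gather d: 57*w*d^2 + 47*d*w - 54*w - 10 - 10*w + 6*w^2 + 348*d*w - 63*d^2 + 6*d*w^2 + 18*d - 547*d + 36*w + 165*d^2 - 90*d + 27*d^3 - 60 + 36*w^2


(1) = 35*x^2 - 10*x
(2) = -8*s^2 + 32*s - 24
(3) = 2*s^2 - 8*s
(4) = 0
(5) = 27*d^3 + d^2*(57*w + 102) + d*(6*w^2 + 395*w - 619) + 42*w^2 - 28*w - 70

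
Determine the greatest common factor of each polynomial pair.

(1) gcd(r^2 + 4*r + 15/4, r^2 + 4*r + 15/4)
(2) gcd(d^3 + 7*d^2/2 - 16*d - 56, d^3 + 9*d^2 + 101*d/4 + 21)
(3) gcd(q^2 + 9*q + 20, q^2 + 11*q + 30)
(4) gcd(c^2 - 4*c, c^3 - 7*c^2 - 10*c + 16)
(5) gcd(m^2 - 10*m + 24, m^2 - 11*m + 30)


(1) = gcd((r + 3/2)*(r + 5/2), (r + 3/2)*(r + 5/2)) = r^2 + 4*r + 15/4
(2) = gcd((d - 4)*(d + 7/2)*(d + 4), (d + 3/2)*(d + 7/2)*(d + 4)) = d^2 + 15*d/2 + 14
(3) = q + 5
(4) = 1
(5) = m - 6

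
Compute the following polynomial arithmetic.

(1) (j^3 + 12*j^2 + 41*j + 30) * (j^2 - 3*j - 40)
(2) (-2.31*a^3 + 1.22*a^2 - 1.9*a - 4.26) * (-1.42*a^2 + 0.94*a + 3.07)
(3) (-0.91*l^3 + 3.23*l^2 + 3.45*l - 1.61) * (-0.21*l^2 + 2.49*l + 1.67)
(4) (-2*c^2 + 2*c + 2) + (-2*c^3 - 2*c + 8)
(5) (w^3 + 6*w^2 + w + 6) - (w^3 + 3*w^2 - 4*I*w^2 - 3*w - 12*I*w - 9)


(1) = j^5 + 9*j^4 - 35*j^3 - 573*j^2 - 1730*j - 1200
(2) = 3.2802*a^5 - 3.9038*a^4 - 3.2469*a^3 + 8.0086*a^2 - 9.8374*a - 13.0782
(3) = 0.1911*l^5 - 2.9442*l^4 + 5.7985*l^3 + 14.3227*l^2 + 1.7526*l - 2.6887
(4) = -2*c^3 - 2*c^2 + 10
(5) = 3*w^2 + 4*I*w^2 + 4*w + 12*I*w + 15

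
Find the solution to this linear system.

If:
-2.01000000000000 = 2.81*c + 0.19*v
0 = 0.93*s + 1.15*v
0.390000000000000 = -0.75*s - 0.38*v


Then:
c = -0.76
s = -0.88
v = 0.71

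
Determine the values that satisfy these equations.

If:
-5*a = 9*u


Then:
a = -9*u/5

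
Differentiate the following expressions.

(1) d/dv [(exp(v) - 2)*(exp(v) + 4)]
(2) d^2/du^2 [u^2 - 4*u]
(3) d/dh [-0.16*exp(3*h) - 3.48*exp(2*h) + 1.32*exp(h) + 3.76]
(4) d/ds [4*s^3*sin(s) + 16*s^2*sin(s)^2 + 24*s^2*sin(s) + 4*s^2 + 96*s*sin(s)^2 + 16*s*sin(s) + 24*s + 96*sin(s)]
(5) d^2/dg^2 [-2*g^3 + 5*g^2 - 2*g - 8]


(1) = 2*(exp(v) + 1)*exp(v)
(2) = 2
(3) = (-0.48*exp(2*h) - 6.96*exp(h) + 1.32)*exp(h)
(4) = 4*s^3*cos(s) + 12*s^2*sin(s) + 16*s^2*sin(2*s) + 24*s^2*cos(s) + 32*s*sin(s)^2 + 48*s*sin(s) + 96*s*sin(2*s) + 16*s*cos(s) + 8*s + 96*sin(s)^2 + 16*sin(s) + 96*cos(s) + 24
(5) = 10 - 12*g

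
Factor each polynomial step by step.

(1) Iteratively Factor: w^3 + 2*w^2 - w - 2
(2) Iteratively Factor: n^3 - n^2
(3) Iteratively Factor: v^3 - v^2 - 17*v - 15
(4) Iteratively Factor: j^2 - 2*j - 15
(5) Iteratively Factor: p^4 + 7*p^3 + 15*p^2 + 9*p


(1) = (w - 1)*(w^2 + 3*w + 2) = (w - 1)*(w + 1)*(w + 2)
(2) = (n)*(n^2 - n) = n*(n - 1)*(n)
(3) = (v + 1)*(v^2 - 2*v - 15) = (v - 5)*(v + 1)*(v + 3)
(4) = (j + 3)*(j - 5)
(5) = (p + 3)*(p^3 + 4*p^2 + 3*p) = (p + 1)*(p + 3)*(p^2 + 3*p) = p*(p + 1)*(p + 3)*(p + 3)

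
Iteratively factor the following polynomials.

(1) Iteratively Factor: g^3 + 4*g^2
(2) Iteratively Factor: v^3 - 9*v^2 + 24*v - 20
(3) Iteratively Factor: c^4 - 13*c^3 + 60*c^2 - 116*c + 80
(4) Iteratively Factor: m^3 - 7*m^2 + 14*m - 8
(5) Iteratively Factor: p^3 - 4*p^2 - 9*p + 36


(1) = (g)*(g^2 + 4*g) = g^2*(g + 4)
(2) = (v - 2)*(v^2 - 7*v + 10) = (v - 5)*(v - 2)*(v - 2)
(3) = (c - 2)*(c^3 - 11*c^2 + 38*c - 40) = (c - 4)*(c - 2)*(c^2 - 7*c + 10) = (c - 5)*(c - 4)*(c - 2)*(c - 2)
(4) = (m - 4)*(m^2 - 3*m + 2) = (m - 4)*(m - 1)*(m - 2)
(5) = (p - 3)*(p^2 - p - 12) = (p - 3)*(p + 3)*(p - 4)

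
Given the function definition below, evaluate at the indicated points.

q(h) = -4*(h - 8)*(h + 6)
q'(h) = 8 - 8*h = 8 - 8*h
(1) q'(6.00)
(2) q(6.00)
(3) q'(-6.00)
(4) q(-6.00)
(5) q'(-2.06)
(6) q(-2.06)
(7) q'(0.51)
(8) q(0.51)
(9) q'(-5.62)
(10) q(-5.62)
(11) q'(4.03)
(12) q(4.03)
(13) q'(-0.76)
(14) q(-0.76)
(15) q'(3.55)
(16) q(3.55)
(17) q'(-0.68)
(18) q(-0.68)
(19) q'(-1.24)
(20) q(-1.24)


(1) = -40.00
(2) = 96.00
(3) = 56.00
(4) = 0.00
(5) = 24.48
(6) = 158.55
(7) = 3.92
(8) = 195.04
(9) = 52.96
(10) = 20.70
(11) = -24.24
(12) = 159.28
(13) = 14.08
(14) = 183.61
(15) = -20.40
(16) = 169.99
(17) = 13.44
(18) = 184.71
(19) = 17.92
(20) = 175.93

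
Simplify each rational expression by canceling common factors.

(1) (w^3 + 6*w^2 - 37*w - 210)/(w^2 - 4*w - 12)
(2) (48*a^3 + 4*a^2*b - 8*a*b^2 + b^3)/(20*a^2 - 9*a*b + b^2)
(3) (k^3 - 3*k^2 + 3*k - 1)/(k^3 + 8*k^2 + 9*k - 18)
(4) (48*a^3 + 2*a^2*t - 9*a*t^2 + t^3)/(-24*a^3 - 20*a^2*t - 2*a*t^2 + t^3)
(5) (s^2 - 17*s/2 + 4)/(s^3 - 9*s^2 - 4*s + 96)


(1) = (w^2 + 12*w + 35)/(w + 2)
(2) = (12*a^2 + 4*a*b - b^2)/(5*a - b)
(3) = (k^2 - 2*k + 1)/(k^2 + 9*k + 18)
(4) = (24*a^2 - 11*a*t + t^2)/(-12*a^2 - 4*a*t + t^2)
(5) = (2*s - 1)/(2*s^2 - 2*s - 24)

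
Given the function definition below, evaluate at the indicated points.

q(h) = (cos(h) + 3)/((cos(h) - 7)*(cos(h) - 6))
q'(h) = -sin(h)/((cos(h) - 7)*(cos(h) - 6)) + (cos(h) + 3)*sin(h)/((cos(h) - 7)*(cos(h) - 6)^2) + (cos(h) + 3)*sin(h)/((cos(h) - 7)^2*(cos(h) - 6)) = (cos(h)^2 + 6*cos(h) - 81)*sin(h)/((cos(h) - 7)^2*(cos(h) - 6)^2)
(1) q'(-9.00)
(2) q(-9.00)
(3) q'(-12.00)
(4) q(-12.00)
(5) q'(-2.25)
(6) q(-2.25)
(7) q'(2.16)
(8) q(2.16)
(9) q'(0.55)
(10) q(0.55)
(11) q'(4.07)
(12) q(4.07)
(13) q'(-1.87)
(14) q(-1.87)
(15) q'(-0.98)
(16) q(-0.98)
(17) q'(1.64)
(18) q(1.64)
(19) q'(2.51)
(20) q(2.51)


(1) = 0.01
(2) = 0.04
(3) = -0.04
(4) = 0.12
(5) = 0.03
(6) = 0.05
(7) = -0.03
(8) = 0.05
(9) = -0.04
(10) = 0.12
(11) = 0.03
(12) = 0.05
(13) = 0.04
(14) = 0.06
(15) = 0.05
(16) = 0.10
(17) = -0.04
(18) = 0.07
(19) = -0.02
(20) = 0.04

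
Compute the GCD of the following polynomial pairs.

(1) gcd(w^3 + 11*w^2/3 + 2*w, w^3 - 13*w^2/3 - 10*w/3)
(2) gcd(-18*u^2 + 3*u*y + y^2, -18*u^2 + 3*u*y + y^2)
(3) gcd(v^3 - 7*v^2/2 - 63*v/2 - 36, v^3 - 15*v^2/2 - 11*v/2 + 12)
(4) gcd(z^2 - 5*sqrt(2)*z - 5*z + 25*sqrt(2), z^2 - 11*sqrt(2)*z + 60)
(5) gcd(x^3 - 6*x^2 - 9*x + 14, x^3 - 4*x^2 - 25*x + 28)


(1) = gcd(w*(w + 2/3)*(w + 3), w*(w - 5)*(w + 2/3)) = w^2 + 2*w/3
(2) = gcd((-3*u + y)*(6*u + y), (-3*u + y)*(6*u + y)) = -18*u^2 + 3*u*y + y^2
(3) = gcd((v - 8)*(v + 3/2)*(v + 3), (v - 8)*(v - 1)*(v + 3/2)) = v^2 - 13*v/2 - 12
(4) = gcd((z - 5)*(z - 5*sqrt(2)), (z - 6*sqrt(2))*(z - 5*sqrt(2))) = z - 5*sqrt(2)
(5) = x^2 - 8*x + 7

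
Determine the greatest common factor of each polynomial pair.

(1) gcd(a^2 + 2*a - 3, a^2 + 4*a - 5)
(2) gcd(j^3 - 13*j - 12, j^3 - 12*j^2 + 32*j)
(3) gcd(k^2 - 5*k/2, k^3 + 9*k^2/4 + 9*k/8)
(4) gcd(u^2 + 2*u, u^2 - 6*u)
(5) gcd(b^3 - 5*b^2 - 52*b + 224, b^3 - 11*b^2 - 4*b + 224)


(1) = a - 1
(2) = j - 4
(3) = k
(4) = gcd(u*(u + 2), u*(u - 6)) = u
(5) = b - 8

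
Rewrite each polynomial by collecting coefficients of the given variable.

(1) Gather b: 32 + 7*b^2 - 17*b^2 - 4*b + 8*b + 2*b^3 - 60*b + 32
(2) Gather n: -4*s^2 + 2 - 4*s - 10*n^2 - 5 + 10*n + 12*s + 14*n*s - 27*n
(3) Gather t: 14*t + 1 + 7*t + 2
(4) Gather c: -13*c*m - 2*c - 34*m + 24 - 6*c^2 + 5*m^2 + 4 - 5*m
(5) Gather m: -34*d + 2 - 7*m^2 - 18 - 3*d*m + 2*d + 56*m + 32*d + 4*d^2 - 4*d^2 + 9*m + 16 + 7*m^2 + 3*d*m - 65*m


(1) = 2*b^3 - 10*b^2 - 56*b + 64
(2) = -10*n^2 + n*(14*s - 17) - 4*s^2 + 8*s - 3
(3) = 21*t + 3
(4) = -6*c^2 + c*(-13*m - 2) + 5*m^2 - 39*m + 28
(5) = 0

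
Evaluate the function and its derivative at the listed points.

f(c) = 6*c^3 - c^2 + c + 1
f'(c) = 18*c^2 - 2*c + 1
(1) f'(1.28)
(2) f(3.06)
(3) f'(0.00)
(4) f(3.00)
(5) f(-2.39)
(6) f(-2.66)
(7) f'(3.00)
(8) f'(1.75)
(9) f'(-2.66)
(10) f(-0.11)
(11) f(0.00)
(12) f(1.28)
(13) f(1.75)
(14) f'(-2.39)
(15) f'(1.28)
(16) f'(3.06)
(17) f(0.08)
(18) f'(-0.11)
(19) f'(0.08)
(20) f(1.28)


(1) = 27.93
(2) = 166.61
(3) = 1.00
(4) = 157.00
(5) = -89.01
(6) = -121.66
(7) = 157.00
(8) = 52.62
(9) = 133.68
(10) = 0.87
(11) = 1.00
(12) = 13.22
(13) = 31.84
(14) = 108.60
(15) = 27.93
(16) = 163.42
(17) = 1.08
(18) = 1.44
(19) = 0.96
(20) = 13.22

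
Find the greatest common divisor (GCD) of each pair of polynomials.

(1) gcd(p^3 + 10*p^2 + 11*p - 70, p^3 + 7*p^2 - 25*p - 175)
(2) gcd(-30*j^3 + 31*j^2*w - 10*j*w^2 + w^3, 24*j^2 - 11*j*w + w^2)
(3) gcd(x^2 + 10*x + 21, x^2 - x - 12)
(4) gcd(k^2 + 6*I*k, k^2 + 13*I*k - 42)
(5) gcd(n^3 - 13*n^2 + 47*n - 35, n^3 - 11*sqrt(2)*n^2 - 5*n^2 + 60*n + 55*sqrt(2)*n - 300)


(1) = gcd((p - 2)*(p + 5)*(p + 7), (p - 5)*(p + 5)*(p + 7)) = p^2 + 12*p + 35
(2) = -3*j + w
(3) = gcd((x + 3)*(x + 7), (x - 4)*(x + 3)) = x + 3
(4) = k + 6*I
(5) = n - 5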